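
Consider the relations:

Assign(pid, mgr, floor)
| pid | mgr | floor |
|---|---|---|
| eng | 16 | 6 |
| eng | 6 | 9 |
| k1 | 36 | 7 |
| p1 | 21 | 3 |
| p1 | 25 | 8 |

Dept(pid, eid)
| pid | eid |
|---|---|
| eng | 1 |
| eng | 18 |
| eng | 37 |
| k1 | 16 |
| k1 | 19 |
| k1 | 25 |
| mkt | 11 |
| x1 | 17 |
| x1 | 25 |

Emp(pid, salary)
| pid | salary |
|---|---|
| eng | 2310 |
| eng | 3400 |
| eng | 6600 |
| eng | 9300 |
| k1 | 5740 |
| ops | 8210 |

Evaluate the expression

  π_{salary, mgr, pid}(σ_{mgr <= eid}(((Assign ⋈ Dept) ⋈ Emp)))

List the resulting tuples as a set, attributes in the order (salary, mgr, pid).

{(2310, 16, eng), (2310, 6, eng), (3400, 16, eng), (3400, 6, eng), (6600, 16, eng), (6600, 6, eng), (9300, 16, eng), (9300, 6, eng)}

Assign ⋈ Dept (natural join on pid): {(eng, 16, 6, 1), (eng, 16, 6, 18), (eng, 16, 6, 37), (eng, 6, 9, 1), (eng, 6, 9, 18), (eng, 6, 9, 37), (k1, 36, 7, 16), (k1, 36, 7, 19), (k1, 36, 7, 25)}
(Assign ⋈ Dept) ⋈ Emp (natural join on pid): {(eng, 16, 6, 1, 2310), (eng, 16, 6, 1, 3400), (eng, 16, 6, 1, 6600), (eng, 16, 6, 1, 9300), (eng, 16, 6, 18, 2310), (eng, 16, 6, 18, 3400), (eng, 16, 6, 18, 6600), (eng, 16, 6, 18, 9300), (eng, 16, 6, 37, 2310), (eng, 16, 6, 37, 3400), (eng, 16, 6, 37, 6600), (eng, 16, 6, 37, 9300), (eng, 6, 9, 1, 2310), (eng, 6, 9, 1, 3400), (eng, 6, 9, 1, 6600), (eng, 6, 9, 1, 9300), (eng, 6, 9, 18, 2310), (eng, 6, 9, 18, 3400), (eng, 6, 9, 18, 6600), (eng, 6, 9, 18, 9300), (eng, 6, 9, 37, 2310), (eng, 6, 9, 37, 3400), (eng, 6, 9, 37, 6600), (eng, 6, 9, 37, 9300), (k1, 36, 7, 16, 5740), (k1, 36, 7, 19, 5740), (k1, 36, 7, 25, 5740)}
σ[mgr <= eid]: keep tuples satisfying mgr <= eid → {(eng, 16, 6, 18, 2310), (eng, 16, 6, 18, 3400), (eng, 16, 6, 18, 6600), (eng, 16, 6, 18, 9300), (eng, 16, 6, 37, 2310), (eng, 16, 6, 37, 3400), (eng, 16, 6, 37, 6600), (eng, 16, 6, 37, 9300), (eng, 6, 9, 18, 2310), (eng, 6, 9, 18, 3400), (eng, 6, 9, 18, 6600), (eng, 6, 9, 18, 9300), (eng, 6, 9, 37, 2310), (eng, 6, 9, 37, 3400), (eng, 6, 9, 37, 6600), (eng, 6, 9, 37, 9300)}
π[salary, mgr, pid]: project onto (salary, mgr, pid) (8 duplicate(s) eliminated) → {(2310, 16, eng), (2310, 6, eng), (3400, 16, eng), (3400, 6, eng), (6600, 16, eng), (6600, 6, eng), (9300, 16, eng), (9300, 6, eng)}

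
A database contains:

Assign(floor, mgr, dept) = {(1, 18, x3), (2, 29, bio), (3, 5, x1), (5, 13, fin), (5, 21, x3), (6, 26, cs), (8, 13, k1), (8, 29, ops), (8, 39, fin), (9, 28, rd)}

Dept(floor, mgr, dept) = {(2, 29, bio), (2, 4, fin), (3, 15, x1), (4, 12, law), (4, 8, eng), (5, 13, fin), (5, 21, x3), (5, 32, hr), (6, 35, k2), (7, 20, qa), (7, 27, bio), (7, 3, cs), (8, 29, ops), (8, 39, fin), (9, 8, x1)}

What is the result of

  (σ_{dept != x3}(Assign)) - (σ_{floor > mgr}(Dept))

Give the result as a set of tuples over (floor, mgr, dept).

{(2, 29, bio), (3, 5, x1), (5, 13, fin), (6, 26, cs), (8, 13, k1), (8, 29, ops), (8, 39, fin), (9, 28, rd)}

Selection dept != x3: {(2, 29, bio), (3, 5, x1), (5, 13, fin), (6, 26, cs), (8, 13, k1), (8, 29, ops), (8, 39, fin), (9, 28, rd)}
Selection floor > mgr: {(7, 3, cs), (9, 8, x1)}
Set difference of the two operands is {(2, 29, bio), (3, 5, x1), (5, 13, fin), (6, 26, cs), (8, 13, k1), (8, 29, ops), (8, 39, fin), (9, 28, rd)}.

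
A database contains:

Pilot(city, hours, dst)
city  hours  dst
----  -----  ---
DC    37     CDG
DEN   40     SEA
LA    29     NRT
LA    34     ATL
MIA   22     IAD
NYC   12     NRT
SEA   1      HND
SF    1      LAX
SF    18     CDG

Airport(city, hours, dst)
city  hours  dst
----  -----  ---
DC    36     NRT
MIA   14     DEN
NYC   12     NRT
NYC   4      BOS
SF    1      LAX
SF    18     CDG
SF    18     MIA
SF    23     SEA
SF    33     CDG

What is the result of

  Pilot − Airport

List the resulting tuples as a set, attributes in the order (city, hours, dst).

{(DC, 37, CDG), (DEN, 40, SEA), (LA, 29, NRT), (LA, 34, ATL), (MIA, 22, IAD), (SEA, 1, HND)}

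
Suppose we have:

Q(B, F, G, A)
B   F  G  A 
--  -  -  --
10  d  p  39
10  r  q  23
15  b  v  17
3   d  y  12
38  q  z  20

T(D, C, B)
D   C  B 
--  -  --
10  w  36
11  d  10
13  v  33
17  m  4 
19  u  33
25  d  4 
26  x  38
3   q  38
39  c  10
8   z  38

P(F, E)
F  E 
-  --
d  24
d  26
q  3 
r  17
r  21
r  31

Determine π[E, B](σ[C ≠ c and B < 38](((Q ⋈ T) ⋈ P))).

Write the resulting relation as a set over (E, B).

Joining Q and T on B yields {(10, d, p, 39, 11, d), (10, d, p, 39, 39, c), (10, r, q, 23, 11, d), (10, r, q, 23, 39, c), (38, q, z, 20, 26, x), (38, q, z, 20, 3, q), (38, q, z, 20, 8, z)}.
Joining (Q ⋈ T) and P on F yields {(10, d, p, 39, 11, d, 24), (10, d, p, 39, 11, d, 26), (10, d, p, 39, 39, c, 24), (10, d, p, 39, 39, c, 26), (10, r, q, 23, 11, d, 17), (10, r, q, 23, 11, d, 21), (10, r, q, 23, 11, d, 31), (10, r, q, 23, 39, c, 17), (10, r, q, 23, 39, c, 21), (10, r, q, 23, 39, c, 31), (38, q, z, 20, 26, x, 3), (38, q, z, 20, 3, q, 3), (38, q, z, 20, 8, z, 3)}.
Selection C ≠ c and B < 38: {(10, d, p, 39, 11, d, 24), (10, d, p, 39, 11, d, 26), (10, r, q, 23, 11, d, 17), (10, r, q, 23, 11, d, 21), (10, r, q, 23, 11, d, 31)}
Keep only column(s) E, B: {(17, 10), (21, 10), (24, 10), (26, 10), (31, 10)}

{(17, 10), (21, 10), (24, 10), (26, 10), (31, 10)}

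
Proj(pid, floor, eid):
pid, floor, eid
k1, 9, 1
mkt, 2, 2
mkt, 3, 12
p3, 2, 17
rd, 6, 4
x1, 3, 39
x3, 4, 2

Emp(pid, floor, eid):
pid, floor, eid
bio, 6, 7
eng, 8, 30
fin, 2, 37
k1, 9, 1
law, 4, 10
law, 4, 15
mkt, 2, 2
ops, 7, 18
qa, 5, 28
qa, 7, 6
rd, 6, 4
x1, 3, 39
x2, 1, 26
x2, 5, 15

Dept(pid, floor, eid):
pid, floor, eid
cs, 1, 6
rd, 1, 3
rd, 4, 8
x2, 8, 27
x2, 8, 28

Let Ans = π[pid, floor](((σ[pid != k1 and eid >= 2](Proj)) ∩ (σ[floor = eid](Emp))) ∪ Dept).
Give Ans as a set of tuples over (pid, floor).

Filtering on pid != k1 and eid >= 2 leaves {(mkt, 2, 2), (mkt, 3, 12), (p3, 2, 17), (rd, 6, 4), (x1, 3, 39), (x3, 4, 2)}.
Filtering on floor = eid leaves {(mkt, 2, 2)}.
Set intersection of the two operands is {(mkt, 2, 2)}.
Set union of the two operands is {(cs, 1, 6), (mkt, 2, 2), (rd, 1, 3), (rd, 4, 8), (x2, 8, 27), (x2, 8, 28)}.
π_{pid, floor} gives {(cs, 1), (mkt, 2), (rd, 1), (rd, 4), (x2, 8)} (1 duplicate(s) eliminated).

{(cs, 1), (mkt, 2), (rd, 1), (rd, 4), (x2, 8)}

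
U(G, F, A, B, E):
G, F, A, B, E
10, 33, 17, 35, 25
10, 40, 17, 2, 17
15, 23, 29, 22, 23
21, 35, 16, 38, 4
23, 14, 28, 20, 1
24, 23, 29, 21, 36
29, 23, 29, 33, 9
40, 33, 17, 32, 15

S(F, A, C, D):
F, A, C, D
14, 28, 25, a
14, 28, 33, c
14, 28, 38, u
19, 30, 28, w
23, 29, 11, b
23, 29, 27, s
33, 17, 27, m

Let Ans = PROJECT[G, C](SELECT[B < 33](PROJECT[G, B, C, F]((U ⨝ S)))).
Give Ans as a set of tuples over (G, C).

U ⋈ S (natural join on F, A): {(10, 33, 17, 35, 25, 27, m), (15, 23, 29, 22, 23, 11, b), (15, 23, 29, 22, 23, 27, s), (23, 14, 28, 20, 1, 25, a), (23, 14, 28, 20, 1, 33, c), (23, 14, 28, 20, 1, 38, u), (24, 23, 29, 21, 36, 11, b), (24, 23, 29, 21, 36, 27, s), (29, 23, 29, 33, 9, 11, b), (29, 23, 29, 33, 9, 27, s), (40, 33, 17, 32, 15, 27, m)}
π[G, B, C, F]: project onto (G, B, C, F) → {(10, 35, 27, 33), (15, 22, 11, 23), (15, 22, 27, 23), (23, 20, 25, 14), (23, 20, 33, 14), (23, 20, 38, 14), (24, 21, 11, 23), (24, 21, 27, 23), (29, 33, 11, 23), (29, 33, 27, 23), (40, 32, 27, 33)}
Filtering on B < 33 leaves {(15, 22, 11, 23), (15, 22, 27, 23), (23, 20, 25, 14), (23, 20, 33, 14), (23, 20, 38, 14), (24, 21, 11, 23), (24, 21, 27, 23), (40, 32, 27, 33)}.
π[G, C]: project onto (G, C) → {(15, 11), (15, 27), (23, 25), (23, 33), (23, 38), (24, 11), (24, 27), (40, 27)}

{(15, 11), (15, 27), (23, 25), (23, 33), (23, 38), (24, 11), (24, 27), (40, 27)}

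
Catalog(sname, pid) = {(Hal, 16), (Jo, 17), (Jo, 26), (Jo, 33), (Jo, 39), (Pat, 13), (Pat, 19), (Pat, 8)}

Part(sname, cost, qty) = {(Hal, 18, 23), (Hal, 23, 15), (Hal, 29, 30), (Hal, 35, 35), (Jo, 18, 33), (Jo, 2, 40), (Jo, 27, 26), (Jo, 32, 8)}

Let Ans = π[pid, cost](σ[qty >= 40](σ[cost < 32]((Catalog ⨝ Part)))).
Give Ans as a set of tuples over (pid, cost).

Joining Catalog and Part on sname yields {(Hal, 16, 18, 23), (Hal, 16, 23, 15), (Hal, 16, 29, 30), (Hal, 16, 35, 35), (Jo, 17, 18, 33), (Jo, 17, 2, 40), (Jo, 17, 27, 26), (Jo, 17, 32, 8), (Jo, 26, 18, 33), (Jo, 26, 2, 40), (Jo, 26, 27, 26), (Jo, 26, 32, 8), (Jo, 33, 18, 33), (Jo, 33, 2, 40), (Jo, 33, 27, 26), (Jo, 33, 32, 8), (Jo, 39, 18, 33), (Jo, 39, 2, 40), (Jo, 39, 27, 26), (Jo, 39, 32, 8)}.
Filtering on cost < 32 leaves {(Hal, 16, 18, 23), (Hal, 16, 23, 15), (Hal, 16, 29, 30), (Jo, 17, 18, 33), (Jo, 17, 2, 40), (Jo, 17, 27, 26), (Jo, 26, 18, 33), (Jo, 26, 2, 40), (Jo, 26, 27, 26), (Jo, 33, 18, 33), (Jo, 33, 2, 40), (Jo, 33, 27, 26), (Jo, 39, 18, 33), (Jo, 39, 2, 40), (Jo, 39, 27, 26)}.
Filtering on qty >= 40 leaves {(Jo, 17, 2, 40), (Jo, 26, 2, 40), (Jo, 33, 2, 40), (Jo, 39, 2, 40)}.
π[pid, cost]: project onto (pid, cost) → {(17, 2), (26, 2), (33, 2), (39, 2)}

{(17, 2), (26, 2), (33, 2), (39, 2)}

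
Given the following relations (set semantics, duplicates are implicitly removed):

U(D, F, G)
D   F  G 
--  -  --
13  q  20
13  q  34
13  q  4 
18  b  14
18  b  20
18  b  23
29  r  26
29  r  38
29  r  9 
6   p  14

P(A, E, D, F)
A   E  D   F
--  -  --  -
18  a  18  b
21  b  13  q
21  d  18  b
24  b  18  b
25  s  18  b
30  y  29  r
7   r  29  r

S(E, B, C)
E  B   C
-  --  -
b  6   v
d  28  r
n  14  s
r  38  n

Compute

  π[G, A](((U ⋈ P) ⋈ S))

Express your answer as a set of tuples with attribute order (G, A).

Natural join on D, F: {(13, q, 20, 21, b), (13, q, 34, 21, b), (13, q, 4, 21, b), (18, b, 14, 18, a), (18, b, 14, 21, d), (18, b, 14, 24, b), (18, b, 14, 25, s), (18, b, 20, 18, a), (18, b, 20, 21, d), (18, b, 20, 24, b), (18, b, 20, 25, s), (18, b, 23, 18, a), (18, b, 23, 21, d), (18, b, 23, 24, b), (18, b, 23, 25, s), (29, r, 26, 30, y), (29, r, 26, 7, r), (29, r, 38, 30, y), (29, r, 38, 7, r), (29, r, 9, 30, y), (29, r, 9, 7, r)}
Natural join on E: {(13, q, 20, 21, b, 6, v), (13, q, 34, 21, b, 6, v), (13, q, 4, 21, b, 6, v), (18, b, 14, 21, d, 28, r), (18, b, 14, 24, b, 6, v), (18, b, 20, 21, d, 28, r), (18, b, 20, 24, b, 6, v), (18, b, 23, 21, d, 28, r), (18, b, 23, 24, b, 6, v), (29, r, 26, 7, r, 38, n), (29, r, 38, 7, r, 38, n), (29, r, 9, 7, r, 38, n)}
Keep only column(s) G, A (1 duplicate(s) eliminated): {(14, 21), (14, 24), (20, 21), (20, 24), (23, 21), (23, 24), (26, 7), (34, 21), (38, 7), (4, 21), (9, 7)}

{(14, 21), (14, 24), (20, 21), (20, 24), (23, 21), (23, 24), (26, 7), (34, 21), (38, 7), (4, 21), (9, 7)}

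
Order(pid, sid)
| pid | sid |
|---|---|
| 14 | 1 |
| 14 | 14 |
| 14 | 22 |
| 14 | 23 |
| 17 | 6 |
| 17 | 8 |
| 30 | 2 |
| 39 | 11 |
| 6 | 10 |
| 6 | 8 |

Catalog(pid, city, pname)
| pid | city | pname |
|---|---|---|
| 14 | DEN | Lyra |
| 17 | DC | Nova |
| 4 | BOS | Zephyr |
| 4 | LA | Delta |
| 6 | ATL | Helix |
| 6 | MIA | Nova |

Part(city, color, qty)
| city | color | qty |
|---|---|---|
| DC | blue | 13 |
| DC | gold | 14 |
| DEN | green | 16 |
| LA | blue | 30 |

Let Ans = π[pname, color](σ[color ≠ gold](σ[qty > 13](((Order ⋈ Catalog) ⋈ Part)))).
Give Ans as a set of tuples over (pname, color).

{(Lyra, green)}

Natural join on pid: {(14, 1, DEN, Lyra), (14, 14, DEN, Lyra), (14, 22, DEN, Lyra), (14, 23, DEN, Lyra), (17, 6, DC, Nova), (17, 8, DC, Nova), (6, 10, ATL, Helix), (6, 10, MIA, Nova), (6, 8, ATL, Helix), (6, 8, MIA, Nova)}
Natural join on city: {(14, 1, DEN, Lyra, green, 16), (14, 14, DEN, Lyra, green, 16), (14, 22, DEN, Lyra, green, 16), (14, 23, DEN, Lyra, green, 16), (17, 6, DC, Nova, blue, 13), (17, 6, DC, Nova, gold, 14), (17, 8, DC, Nova, blue, 13), (17, 8, DC, Nova, gold, 14)}
Apply σ_{qty > 13}; surviving tuples: {(14, 1, DEN, Lyra, green, 16), (14, 14, DEN, Lyra, green, 16), (14, 22, DEN, Lyra, green, 16), (14, 23, DEN, Lyra, green, 16), (17, 6, DC, Nova, gold, 14), (17, 8, DC, Nova, gold, 14)}
Apply σ_{color ≠ gold}; surviving tuples: {(14, 1, DEN, Lyra, green, 16), (14, 14, DEN, Lyra, green, 16), (14, 22, DEN, Lyra, green, 16), (14, 23, DEN, Lyra, green, 16)}
π[pname, color]: project onto (pname, color) (3 duplicate(s) eliminated) → {(Lyra, green)}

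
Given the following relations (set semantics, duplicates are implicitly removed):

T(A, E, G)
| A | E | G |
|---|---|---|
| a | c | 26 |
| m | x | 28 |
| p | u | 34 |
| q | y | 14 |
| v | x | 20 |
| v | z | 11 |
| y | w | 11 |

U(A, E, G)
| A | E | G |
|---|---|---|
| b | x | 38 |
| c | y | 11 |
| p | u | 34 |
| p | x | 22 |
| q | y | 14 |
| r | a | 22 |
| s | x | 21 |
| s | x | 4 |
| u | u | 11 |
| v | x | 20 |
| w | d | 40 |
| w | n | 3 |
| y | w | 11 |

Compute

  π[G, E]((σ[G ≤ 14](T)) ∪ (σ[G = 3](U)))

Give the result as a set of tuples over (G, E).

Apply σ_{G ≤ 14}; surviving tuples: {(q, y, 14), (v, z, 11), (y, w, 11)}
Apply σ_{G = 3}; surviving tuples: {(w, n, 3)}
Set union of the two operands is {(q, y, 14), (v, z, 11), (w, n, 3), (y, w, 11)}.
π_{G, E} gives {(11, w), (11, z), (14, y), (3, n)}.

{(11, w), (11, z), (14, y), (3, n)}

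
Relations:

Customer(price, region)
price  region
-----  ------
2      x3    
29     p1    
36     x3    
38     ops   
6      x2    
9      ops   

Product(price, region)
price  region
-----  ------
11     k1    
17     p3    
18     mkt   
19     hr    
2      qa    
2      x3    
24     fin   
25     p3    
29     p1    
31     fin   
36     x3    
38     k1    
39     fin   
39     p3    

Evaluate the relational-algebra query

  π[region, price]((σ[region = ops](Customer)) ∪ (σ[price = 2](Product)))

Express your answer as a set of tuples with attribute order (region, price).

{(ops, 38), (ops, 9), (qa, 2), (x3, 2)}

Apply σ_{region = ops}; surviving tuples: {(38, ops), (9, ops)}
Apply σ_{price = 2}; surviving tuples: {(2, qa), (2, x3)}
Taking the union: {(2, qa), (2, x3), (38, ops), (9, ops)}
Keep only column(s) region, price: {(ops, 38), (ops, 9), (qa, 2), (x3, 2)}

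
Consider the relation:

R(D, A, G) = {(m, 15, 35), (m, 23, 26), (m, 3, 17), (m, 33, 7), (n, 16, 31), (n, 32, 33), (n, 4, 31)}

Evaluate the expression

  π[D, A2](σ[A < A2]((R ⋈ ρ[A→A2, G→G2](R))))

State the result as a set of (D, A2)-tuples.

{(m, 15), (m, 23), (m, 33), (n, 16), (n, 32)}

ρ[A→A2, G→G2]: schema becomes (D, A2, G2); tuples unchanged.
R ⋈ ρ[A→A2, G→G2](R) (natural join on D): {(m, 15, 35, 15, 35), (m, 15, 35, 23, 26), (m, 15, 35, 3, 17), (m, 15, 35, 33, 7), (m, 23, 26, 15, 35), (m, 23, 26, 23, 26), (m, 23, 26, 3, 17), (m, 23, 26, 33, 7), (m, 3, 17, 15, 35), (m, 3, 17, 23, 26), (m, 3, 17, 3, 17), (m, 3, 17, 33, 7), (m, 33, 7, 15, 35), (m, 33, 7, 23, 26), (m, 33, 7, 3, 17), (m, 33, 7, 33, 7), (n, 16, 31, 16, 31), (n, 16, 31, 32, 33), (n, 16, 31, 4, 31), (n, 32, 33, 16, 31), (n, 32, 33, 32, 33), (n, 32, 33, 4, 31), (n, 4, 31, 16, 31), (n, 4, 31, 32, 33), (n, 4, 31, 4, 31)}
Apply σ_{A < A2}; surviving tuples: {(m, 15, 35, 23, 26), (m, 15, 35, 33, 7), (m, 23, 26, 33, 7), (m, 3, 17, 15, 35), (m, 3, 17, 23, 26), (m, 3, 17, 33, 7), (n, 16, 31, 32, 33), (n, 4, 31, 16, 31), (n, 4, 31, 32, 33)}
π_{D, A2} gives {(m, 15), (m, 23), (m, 33), (n, 16), (n, 32)} (4 duplicate(s) eliminated).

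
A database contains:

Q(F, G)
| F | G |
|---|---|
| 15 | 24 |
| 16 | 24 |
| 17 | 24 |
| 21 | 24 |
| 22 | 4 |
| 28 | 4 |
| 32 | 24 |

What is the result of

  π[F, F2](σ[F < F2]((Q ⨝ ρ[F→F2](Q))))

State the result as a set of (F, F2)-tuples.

ρ[F→F2]: schema becomes (F2, G); tuples unchanged.
Q ⋈ ρ[F→F2](Q) (natural join on G): {(15, 24, 15), (15, 24, 16), (15, 24, 17), (15, 24, 21), (15, 24, 32), (16, 24, 15), (16, 24, 16), (16, 24, 17), (16, 24, 21), (16, 24, 32), (17, 24, 15), (17, 24, 16), (17, 24, 17), (17, 24, 21), (17, 24, 32), (21, 24, 15), (21, 24, 16), (21, 24, 17), (21, 24, 21), (21, 24, 32), (22, 4, 22), (22, 4, 28), (28, 4, 22), (28, 4, 28), (32, 24, 15), (32, 24, 16), (32, 24, 17), (32, 24, 21), (32, 24, 32)}
Apply σ_{F < F2}; surviving tuples: {(15, 24, 16), (15, 24, 17), (15, 24, 21), (15, 24, 32), (16, 24, 17), (16, 24, 21), (16, 24, 32), (17, 24, 21), (17, 24, 32), (21, 24, 32), (22, 4, 28)}
π_{F, F2} gives {(15, 16), (15, 17), (15, 21), (15, 32), (16, 17), (16, 21), (16, 32), (17, 21), (17, 32), (21, 32), (22, 28)}.

{(15, 16), (15, 17), (15, 21), (15, 32), (16, 17), (16, 21), (16, 32), (17, 21), (17, 32), (21, 32), (22, 28)}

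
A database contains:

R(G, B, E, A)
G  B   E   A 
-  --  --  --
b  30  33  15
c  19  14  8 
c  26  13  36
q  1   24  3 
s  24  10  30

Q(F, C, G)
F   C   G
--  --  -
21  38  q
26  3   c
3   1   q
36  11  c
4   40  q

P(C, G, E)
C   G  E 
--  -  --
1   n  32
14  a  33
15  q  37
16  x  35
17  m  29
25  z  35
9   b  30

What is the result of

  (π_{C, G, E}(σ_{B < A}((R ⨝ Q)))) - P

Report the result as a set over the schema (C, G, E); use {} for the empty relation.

Natural join on G: {(c, 19, 14, 8, 26, 3), (c, 19, 14, 8, 36, 11), (c, 26, 13, 36, 26, 3), (c, 26, 13, 36, 36, 11), (q, 1, 24, 3, 21, 38), (q, 1, 24, 3, 3, 1), (q, 1, 24, 3, 4, 40)}
Filtering on B < A leaves {(c, 26, 13, 36, 26, 3), (c, 26, 13, 36, 36, 11), (q, 1, 24, 3, 21, 38), (q, 1, 24, 3, 3, 1), (q, 1, 24, 3, 4, 40)}.
π[C, G, E]: project onto (C, G, E) → {(1, q, 24), (11, c, 13), (3, c, 13), (38, q, 24), (40, q, 24)}
Taking the difference: {(1, q, 24), (11, c, 13), (3, c, 13), (38, q, 24), (40, q, 24)}

{(1, q, 24), (11, c, 13), (3, c, 13), (38, q, 24), (40, q, 24)}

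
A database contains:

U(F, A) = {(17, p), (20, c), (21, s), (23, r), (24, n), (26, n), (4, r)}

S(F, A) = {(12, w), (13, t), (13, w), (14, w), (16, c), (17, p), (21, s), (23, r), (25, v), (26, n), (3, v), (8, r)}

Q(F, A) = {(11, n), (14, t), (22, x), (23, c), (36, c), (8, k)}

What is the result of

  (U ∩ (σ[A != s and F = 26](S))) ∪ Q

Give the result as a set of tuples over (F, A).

Filtering on A != s and F = 26 leaves {(26, n)}.
Set intersection of the two operands is {(26, n)}.
Set union of the two operands is {(11, n), (14, t), (22, x), (23, c), (26, n), (36, c), (8, k)}.

{(11, n), (14, t), (22, x), (23, c), (26, n), (36, c), (8, k)}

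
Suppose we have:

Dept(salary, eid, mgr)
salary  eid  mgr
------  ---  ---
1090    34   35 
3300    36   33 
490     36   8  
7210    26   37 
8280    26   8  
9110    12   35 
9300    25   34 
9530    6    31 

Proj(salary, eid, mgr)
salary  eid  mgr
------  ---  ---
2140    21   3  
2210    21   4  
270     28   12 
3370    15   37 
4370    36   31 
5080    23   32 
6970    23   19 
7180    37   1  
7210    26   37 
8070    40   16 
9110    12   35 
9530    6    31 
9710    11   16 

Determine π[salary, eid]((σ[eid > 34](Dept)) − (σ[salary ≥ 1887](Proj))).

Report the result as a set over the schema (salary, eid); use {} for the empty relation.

{(3300, 36), (490, 36)}

Filtering on eid > 34 leaves {(3300, 36, 33), (490, 36, 8)}.
Filtering on salary ≥ 1887 leaves {(2140, 21, 3), (2210, 21, 4), (3370, 15, 37), (4370, 36, 31), (5080, 23, 32), (6970, 23, 19), (7180, 37, 1), (7210, 26, 37), (8070, 40, 16), (9110, 12, 35), (9530, 6, 31), (9710, 11, 16)}.
Difference: {(3300, 36, 33), (490, 36, 8)} with {(2140, 21, 3), (2210, 21, 4), (3370, 15, 37), (4370, 36, 31), (5080, 23, 32), (6970, 23, 19), (7180, 37, 1), (7210, 26, 37), (8070, 40, 16), (9110, 12, 35), (9530, 6, 31), (9710, 11, 16)} → {(3300, 36, 33), (490, 36, 8)}
π[salary, eid]: project onto (salary, eid) → {(3300, 36), (490, 36)}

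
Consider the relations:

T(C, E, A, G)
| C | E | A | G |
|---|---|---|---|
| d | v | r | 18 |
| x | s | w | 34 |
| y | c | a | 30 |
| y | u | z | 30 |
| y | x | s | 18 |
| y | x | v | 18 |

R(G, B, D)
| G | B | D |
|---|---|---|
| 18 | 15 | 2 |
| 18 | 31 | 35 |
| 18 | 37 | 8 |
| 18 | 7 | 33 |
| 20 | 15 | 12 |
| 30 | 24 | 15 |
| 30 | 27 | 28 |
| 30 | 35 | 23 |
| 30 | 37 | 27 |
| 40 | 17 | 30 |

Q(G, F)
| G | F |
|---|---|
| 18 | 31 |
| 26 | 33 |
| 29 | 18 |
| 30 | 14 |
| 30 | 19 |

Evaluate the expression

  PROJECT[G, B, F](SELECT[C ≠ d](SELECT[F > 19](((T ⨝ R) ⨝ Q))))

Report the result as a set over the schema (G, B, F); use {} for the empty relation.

{(18, 15, 31), (18, 31, 31), (18, 37, 31), (18, 7, 31)}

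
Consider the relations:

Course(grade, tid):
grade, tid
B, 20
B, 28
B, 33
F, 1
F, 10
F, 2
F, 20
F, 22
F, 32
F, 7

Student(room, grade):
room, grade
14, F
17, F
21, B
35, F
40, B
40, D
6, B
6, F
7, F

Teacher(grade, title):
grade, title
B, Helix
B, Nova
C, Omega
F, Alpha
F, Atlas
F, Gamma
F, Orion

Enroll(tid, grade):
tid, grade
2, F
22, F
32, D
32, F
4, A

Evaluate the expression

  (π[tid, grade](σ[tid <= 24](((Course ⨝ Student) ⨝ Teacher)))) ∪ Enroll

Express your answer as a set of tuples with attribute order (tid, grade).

{(1, F), (10, F), (2, F), (20, B), (20, F), (22, F), (32, D), (32, F), (4, A), (7, F)}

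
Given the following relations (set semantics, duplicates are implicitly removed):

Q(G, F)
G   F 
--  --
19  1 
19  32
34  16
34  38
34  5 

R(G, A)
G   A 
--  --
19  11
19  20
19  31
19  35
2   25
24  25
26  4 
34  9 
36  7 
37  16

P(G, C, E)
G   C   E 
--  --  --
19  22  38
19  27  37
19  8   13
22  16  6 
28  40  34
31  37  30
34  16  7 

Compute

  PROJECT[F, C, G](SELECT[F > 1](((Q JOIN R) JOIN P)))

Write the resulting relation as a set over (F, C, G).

Q ⋈ R (natural join on G): {(19, 1, 11), (19, 1, 20), (19, 1, 31), (19, 1, 35), (19, 32, 11), (19, 32, 20), (19, 32, 31), (19, 32, 35), (34, 16, 9), (34, 38, 9), (34, 5, 9)}
(Q JOIN R) ⋈ P (natural join on G): {(19, 1, 11, 22, 38), (19, 1, 11, 27, 37), (19, 1, 11, 8, 13), (19, 1, 20, 22, 38), (19, 1, 20, 27, 37), (19, 1, 20, 8, 13), (19, 1, 31, 22, 38), (19, 1, 31, 27, 37), (19, 1, 31, 8, 13), (19, 1, 35, 22, 38), (19, 1, 35, 27, 37), (19, 1, 35, 8, 13), (19, 32, 11, 22, 38), (19, 32, 11, 27, 37), (19, 32, 11, 8, 13), (19, 32, 20, 22, 38), (19, 32, 20, 27, 37), (19, 32, 20, 8, 13), (19, 32, 31, 22, 38), (19, 32, 31, 27, 37), (19, 32, 31, 8, 13), (19, 32, 35, 22, 38), (19, 32, 35, 27, 37), (19, 32, 35, 8, 13), (34, 16, 9, 16, 7), (34, 38, 9, 16, 7), (34, 5, 9, 16, 7)}
Selection F > 1: {(19, 32, 11, 22, 38), (19, 32, 11, 27, 37), (19, 32, 11, 8, 13), (19, 32, 20, 22, 38), (19, 32, 20, 27, 37), (19, 32, 20, 8, 13), (19, 32, 31, 22, 38), (19, 32, 31, 27, 37), (19, 32, 31, 8, 13), (19, 32, 35, 22, 38), (19, 32, 35, 27, 37), (19, 32, 35, 8, 13), (34, 16, 9, 16, 7), (34, 38, 9, 16, 7), (34, 5, 9, 16, 7)}
π[F, C, G]: project onto (F, C, G) (9 duplicate(s) eliminated) → {(16, 16, 34), (32, 22, 19), (32, 27, 19), (32, 8, 19), (38, 16, 34), (5, 16, 34)}

{(16, 16, 34), (32, 22, 19), (32, 27, 19), (32, 8, 19), (38, 16, 34), (5, 16, 34)}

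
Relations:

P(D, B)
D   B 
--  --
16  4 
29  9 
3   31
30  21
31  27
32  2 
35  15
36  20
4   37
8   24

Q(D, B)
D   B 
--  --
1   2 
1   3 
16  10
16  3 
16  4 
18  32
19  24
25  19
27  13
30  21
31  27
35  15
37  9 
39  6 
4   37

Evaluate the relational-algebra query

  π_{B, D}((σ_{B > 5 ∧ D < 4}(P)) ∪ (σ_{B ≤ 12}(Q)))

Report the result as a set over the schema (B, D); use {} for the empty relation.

Filtering on B > 5 ∧ D < 4 leaves {(3, 31)}.
Filtering on B ≤ 12 leaves {(1, 2), (1, 3), (16, 10), (16, 3), (16, 4), (37, 9), (39, 6)}.
Set union of the two operands is {(1, 2), (1, 3), (16, 10), (16, 3), (16, 4), (3, 31), (37, 9), (39, 6)}.
Keep only column(s) B, D: {(10, 16), (2, 1), (3, 1), (3, 16), (31, 3), (4, 16), (6, 39), (9, 37)}

{(10, 16), (2, 1), (3, 1), (3, 16), (31, 3), (4, 16), (6, 39), (9, 37)}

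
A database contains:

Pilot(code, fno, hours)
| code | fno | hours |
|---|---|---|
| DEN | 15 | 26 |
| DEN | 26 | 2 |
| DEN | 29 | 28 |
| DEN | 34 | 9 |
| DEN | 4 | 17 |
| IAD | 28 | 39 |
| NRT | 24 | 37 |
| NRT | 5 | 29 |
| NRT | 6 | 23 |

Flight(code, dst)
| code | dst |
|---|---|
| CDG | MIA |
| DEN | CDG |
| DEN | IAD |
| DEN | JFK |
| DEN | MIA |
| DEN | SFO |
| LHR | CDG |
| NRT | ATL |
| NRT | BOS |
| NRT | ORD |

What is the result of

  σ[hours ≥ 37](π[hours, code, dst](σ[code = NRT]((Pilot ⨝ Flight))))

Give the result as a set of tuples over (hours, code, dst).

{(37, NRT, ATL), (37, NRT, BOS), (37, NRT, ORD)}

Pilot ⋈ Flight (natural join on code): {(DEN, 15, 26, CDG), (DEN, 15, 26, IAD), (DEN, 15, 26, JFK), (DEN, 15, 26, MIA), (DEN, 15, 26, SFO), (DEN, 26, 2, CDG), (DEN, 26, 2, IAD), (DEN, 26, 2, JFK), (DEN, 26, 2, MIA), (DEN, 26, 2, SFO), (DEN, 29, 28, CDG), (DEN, 29, 28, IAD), (DEN, 29, 28, JFK), (DEN, 29, 28, MIA), (DEN, 29, 28, SFO), (DEN, 34, 9, CDG), (DEN, 34, 9, IAD), (DEN, 34, 9, JFK), (DEN, 34, 9, MIA), (DEN, 34, 9, SFO), (DEN, 4, 17, CDG), (DEN, 4, 17, IAD), (DEN, 4, 17, JFK), (DEN, 4, 17, MIA), (DEN, 4, 17, SFO), (NRT, 24, 37, ATL), (NRT, 24, 37, BOS), (NRT, 24, 37, ORD), (NRT, 5, 29, ATL), (NRT, 5, 29, BOS), (NRT, 5, 29, ORD), (NRT, 6, 23, ATL), (NRT, 6, 23, BOS), (NRT, 6, 23, ORD)}
σ[code = NRT]: keep tuples satisfying code = NRT → {(NRT, 24, 37, ATL), (NRT, 24, 37, BOS), (NRT, 24, 37, ORD), (NRT, 5, 29, ATL), (NRT, 5, 29, BOS), (NRT, 5, 29, ORD), (NRT, 6, 23, ATL), (NRT, 6, 23, BOS), (NRT, 6, 23, ORD)}
π_{hours, code, dst} gives {(23, NRT, ATL), (23, NRT, BOS), (23, NRT, ORD), (29, NRT, ATL), (29, NRT, BOS), (29, NRT, ORD), (37, NRT, ATL), (37, NRT, BOS), (37, NRT, ORD)}.
σ[hours ≥ 37]: keep tuples satisfying hours ≥ 37 → {(37, NRT, ATL), (37, NRT, BOS), (37, NRT, ORD)}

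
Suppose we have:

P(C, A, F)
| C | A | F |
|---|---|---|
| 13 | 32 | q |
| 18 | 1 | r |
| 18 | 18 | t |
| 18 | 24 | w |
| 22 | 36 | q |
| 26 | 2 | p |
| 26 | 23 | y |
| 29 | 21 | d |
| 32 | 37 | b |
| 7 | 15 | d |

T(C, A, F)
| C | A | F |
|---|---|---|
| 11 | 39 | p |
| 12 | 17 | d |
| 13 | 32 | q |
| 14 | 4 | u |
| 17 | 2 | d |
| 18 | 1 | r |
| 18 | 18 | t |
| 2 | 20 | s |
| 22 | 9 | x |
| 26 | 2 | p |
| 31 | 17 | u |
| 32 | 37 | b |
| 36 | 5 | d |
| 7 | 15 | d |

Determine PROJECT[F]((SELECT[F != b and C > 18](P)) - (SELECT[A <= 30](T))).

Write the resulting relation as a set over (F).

{d, q, y}

Apply σ_{F != b and C > 18}; surviving tuples: {(22, 36, q), (26, 2, p), (26, 23, y), (29, 21, d)}
Apply σ_{A <= 30}; surviving tuples: {(12, 17, d), (14, 4, u), (17, 2, d), (18, 1, r), (18, 18, t), (2, 20, s), (22, 9, x), (26, 2, p), (31, 17, u), (36, 5, d), (7, 15, d)}
Difference: {(22, 36, q), (26, 2, p), (26, 23, y), (29, 21, d)} with {(12, 17, d), (14, 4, u), (17, 2, d), (18, 1, r), (18, 18, t), (2, 20, s), (22, 9, x), (26, 2, p), (31, 17, u), (36, 5, d), (7, 15, d)} → {(22, 36, q), (26, 23, y), (29, 21, d)}
π[F]: project onto (F) → {d, q, y}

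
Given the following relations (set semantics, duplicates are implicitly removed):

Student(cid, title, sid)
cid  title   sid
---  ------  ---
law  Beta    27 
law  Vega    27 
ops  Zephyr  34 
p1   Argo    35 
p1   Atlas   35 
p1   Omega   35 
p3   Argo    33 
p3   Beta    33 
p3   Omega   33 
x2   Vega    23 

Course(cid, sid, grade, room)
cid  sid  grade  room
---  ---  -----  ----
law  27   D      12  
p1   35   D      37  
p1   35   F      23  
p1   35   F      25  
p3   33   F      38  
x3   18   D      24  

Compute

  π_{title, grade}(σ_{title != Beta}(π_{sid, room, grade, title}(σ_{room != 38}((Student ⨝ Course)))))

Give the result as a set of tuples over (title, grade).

{(Argo, D), (Argo, F), (Atlas, D), (Atlas, F), (Omega, D), (Omega, F), (Vega, D)}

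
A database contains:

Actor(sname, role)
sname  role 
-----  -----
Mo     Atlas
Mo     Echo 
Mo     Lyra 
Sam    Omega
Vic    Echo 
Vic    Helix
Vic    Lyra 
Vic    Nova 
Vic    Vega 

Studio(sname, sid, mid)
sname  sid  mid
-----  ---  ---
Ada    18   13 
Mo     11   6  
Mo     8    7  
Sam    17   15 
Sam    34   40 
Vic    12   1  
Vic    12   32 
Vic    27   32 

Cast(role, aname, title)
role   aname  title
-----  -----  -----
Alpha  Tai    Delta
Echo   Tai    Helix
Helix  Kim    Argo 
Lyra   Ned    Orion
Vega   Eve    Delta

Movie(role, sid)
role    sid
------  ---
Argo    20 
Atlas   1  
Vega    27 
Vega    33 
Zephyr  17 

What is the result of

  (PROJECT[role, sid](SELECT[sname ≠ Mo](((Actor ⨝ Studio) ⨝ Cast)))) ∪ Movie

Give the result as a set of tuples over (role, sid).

{(Argo, 20), (Atlas, 1), (Echo, 12), (Echo, 27), (Helix, 12), (Helix, 27), (Lyra, 12), (Lyra, 27), (Vega, 12), (Vega, 27), (Vega, 33), (Zephyr, 17)}

Actor ⋈ Studio (natural join on sname): {(Mo, Atlas, 11, 6), (Mo, Atlas, 8, 7), (Mo, Echo, 11, 6), (Mo, Echo, 8, 7), (Mo, Lyra, 11, 6), (Mo, Lyra, 8, 7), (Sam, Omega, 17, 15), (Sam, Omega, 34, 40), (Vic, Echo, 12, 1), (Vic, Echo, 12, 32), (Vic, Echo, 27, 32), (Vic, Helix, 12, 1), (Vic, Helix, 12, 32), (Vic, Helix, 27, 32), (Vic, Lyra, 12, 1), (Vic, Lyra, 12, 32), (Vic, Lyra, 27, 32), (Vic, Nova, 12, 1), (Vic, Nova, 12, 32), (Vic, Nova, 27, 32), (Vic, Vega, 12, 1), (Vic, Vega, 12, 32), (Vic, Vega, 27, 32)}
(Actor ⨝ Studio) ⋈ Cast (natural join on role): {(Mo, Echo, 11, 6, Tai, Helix), (Mo, Echo, 8, 7, Tai, Helix), (Mo, Lyra, 11, 6, Ned, Orion), (Mo, Lyra, 8, 7, Ned, Orion), (Vic, Echo, 12, 1, Tai, Helix), (Vic, Echo, 12, 32, Tai, Helix), (Vic, Echo, 27, 32, Tai, Helix), (Vic, Helix, 12, 1, Kim, Argo), (Vic, Helix, 12, 32, Kim, Argo), (Vic, Helix, 27, 32, Kim, Argo), (Vic, Lyra, 12, 1, Ned, Orion), (Vic, Lyra, 12, 32, Ned, Orion), (Vic, Lyra, 27, 32, Ned, Orion), (Vic, Vega, 12, 1, Eve, Delta), (Vic, Vega, 12, 32, Eve, Delta), (Vic, Vega, 27, 32, Eve, Delta)}
Selection sname ≠ Mo: {(Vic, Echo, 12, 1, Tai, Helix), (Vic, Echo, 12, 32, Tai, Helix), (Vic, Echo, 27, 32, Tai, Helix), (Vic, Helix, 12, 1, Kim, Argo), (Vic, Helix, 12, 32, Kim, Argo), (Vic, Helix, 27, 32, Kim, Argo), (Vic, Lyra, 12, 1, Ned, Orion), (Vic, Lyra, 12, 32, Ned, Orion), (Vic, Lyra, 27, 32, Ned, Orion), (Vic, Vega, 12, 1, Eve, Delta), (Vic, Vega, 12, 32, Eve, Delta), (Vic, Vega, 27, 32, Eve, Delta)}
Projecting to role, sid (4 duplicate(s) eliminated): {(Echo, 12), (Echo, 27), (Helix, 12), (Helix, 27), (Lyra, 12), (Lyra, 27), (Vega, 12), (Vega, 27)}
Taking the union: {(Argo, 20), (Atlas, 1), (Echo, 12), (Echo, 27), (Helix, 12), (Helix, 27), (Lyra, 12), (Lyra, 27), (Vega, 12), (Vega, 27), (Vega, 33), (Zephyr, 17)}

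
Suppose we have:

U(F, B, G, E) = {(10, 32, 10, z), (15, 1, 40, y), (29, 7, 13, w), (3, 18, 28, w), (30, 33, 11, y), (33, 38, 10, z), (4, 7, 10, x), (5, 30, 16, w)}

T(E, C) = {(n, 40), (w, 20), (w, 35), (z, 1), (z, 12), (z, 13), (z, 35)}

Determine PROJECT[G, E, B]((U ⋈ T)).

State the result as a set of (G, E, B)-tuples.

{(10, z, 32), (10, z, 38), (13, w, 7), (16, w, 30), (28, w, 18)}

Joining U and T on E yields {(10, 32, 10, z, 1), (10, 32, 10, z, 12), (10, 32, 10, z, 13), (10, 32, 10, z, 35), (29, 7, 13, w, 20), (29, 7, 13, w, 35), (3, 18, 28, w, 20), (3, 18, 28, w, 35), (33, 38, 10, z, 1), (33, 38, 10, z, 12), (33, 38, 10, z, 13), (33, 38, 10, z, 35), (5, 30, 16, w, 20), (5, 30, 16, w, 35)}.
π[G, E, B]: project onto (G, E, B) (9 duplicate(s) eliminated) → {(10, z, 32), (10, z, 38), (13, w, 7), (16, w, 30), (28, w, 18)}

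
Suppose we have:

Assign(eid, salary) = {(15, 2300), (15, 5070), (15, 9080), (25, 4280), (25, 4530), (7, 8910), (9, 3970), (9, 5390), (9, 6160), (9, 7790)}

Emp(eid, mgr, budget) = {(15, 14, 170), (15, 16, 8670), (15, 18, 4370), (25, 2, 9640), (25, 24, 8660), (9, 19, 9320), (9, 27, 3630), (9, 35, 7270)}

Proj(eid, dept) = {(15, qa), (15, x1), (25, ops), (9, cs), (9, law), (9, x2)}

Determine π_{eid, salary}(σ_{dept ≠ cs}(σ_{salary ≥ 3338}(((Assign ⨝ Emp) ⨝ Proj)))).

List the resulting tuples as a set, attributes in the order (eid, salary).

{(15, 5070), (15, 9080), (25, 4280), (25, 4530), (9, 3970), (9, 5390), (9, 6160), (9, 7790)}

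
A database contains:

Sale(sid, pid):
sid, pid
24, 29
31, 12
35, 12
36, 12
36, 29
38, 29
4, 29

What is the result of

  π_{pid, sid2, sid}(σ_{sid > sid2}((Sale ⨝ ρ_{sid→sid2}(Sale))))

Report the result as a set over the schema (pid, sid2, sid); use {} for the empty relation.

ρ[sid→sid2]: schema becomes (sid2, pid); tuples unchanged.
Sale ⋈ ρ_{sid→sid2}(Sale) (natural join on pid): {(24, 29, 24), (24, 29, 36), (24, 29, 38), (24, 29, 4), (31, 12, 31), (31, 12, 35), (31, 12, 36), (35, 12, 31), (35, 12, 35), (35, 12, 36), (36, 12, 31), (36, 12, 35), (36, 12, 36), (36, 29, 24), (36, 29, 36), (36, 29, 38), (36, 29, 4), (38, 29, 24), (38, 29, 36), (38, 29, 38), (38, 29, 4), (4, 29, 24), (4, 29, 36), (4, 29, 38), (4, 29, 4)}
σ[sid > sid2]: keep tuples satisfying sid > sid2 → {(24, 29, 4), (35, 12, 31), (36, 12, 31), (36, 12, 35), (36, 29, 24), (36, 29, 4), (38, 29, 24), (38, 29, 36), (38, 29, 4)}
Keep only column(s) pid, sid2, sid: {(12, 31, 35), (12, 31, 36), (12, 35, 36), (29, 24, 36), (29, 24, 38), (29, 36, 38), (29, 4, 24), (29, 4, 36), (29, 4, 38)}

{(12, 31, 35), (12, 31, 36), (12, 35, 36), (29, 24, 36), (29, 24, 38), (29, 36, 38), (29, 4, 24), (29, 4, 36), (29, 4, 38)}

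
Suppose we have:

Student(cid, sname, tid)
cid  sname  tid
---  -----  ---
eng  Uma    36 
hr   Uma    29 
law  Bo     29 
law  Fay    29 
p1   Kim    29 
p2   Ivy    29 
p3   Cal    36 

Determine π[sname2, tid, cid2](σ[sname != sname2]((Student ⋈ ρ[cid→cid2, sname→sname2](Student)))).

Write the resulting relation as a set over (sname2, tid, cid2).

{(Bo, 29, law), (Cal, 36, p3), (Fay, 29, law), (Ivy, 29, p2), (Kim, 29, p1), (Uma, 29, hr), (Uma, 36, eng)}

ρ[cid→cid2, sname→sname2]: schema becomes (cid2, sname2, tid); tuples unchanged.
Joining Student and ρ[cid→cid2, sname→sname2](Student) on tid yields {(eng, Uma, 36, eng, Uma), (eng, Uma, 36, p3, Cal), (hr, Uma, 29, hr, Uma), (hr, Uma, 29, law, Bo), (hr, Uma, 29, law, Fay), (hr, Uma, 29, p1, Kim), (hr, Uma, 29, p2, Ivy), (law, Bo, 29, hr, Uma), (law, Bo, 29, law, Bo), (law, Bo, 29, law, Fay), (law, Bo, 29, p1, Kim), (law, Bo, 29, p2, Ivy), (law, Fay, 29, hr, Uma), (law, Fay, 29, law, Bo), (law, Fay, 29, law, Fay), (law, Fay, 29, p1, Kim), (law, Fay, 29, p2, Ivy), (p1, Kim, 29, hr, Uma), (p1, Kim, 29, law, Bo), (p1, Kim, 29, law, Fay), (p1, Kim, 29, p1, Kim), (p1, Kim, 29, p2, Ivy), (p2, Ivy, 29, hr, Uma), (p2, Ivy, 29, law, Bo), (p2, Ivy, 29, law, Fay), (p2, Ivy, 29, p1, Kim), (p2, Ivy, 29, p2, Ivy), (p3, Cal, 36, eng, Uma), (p3, Cal, 36, p3, Cal)}.
σ[sname != sname2]: keep tuples satisfying sname != sname2 → {(eng, Uma, 36, p3, Cal), (hr, Uma, 29, law, Bo), (hr, Uma, 29, law, Fay), (hr, Uma, 29, p1, Kim), (hr, Uma, 29, p2, Ivy), (law, Bo, 29, hr, Uma), (law, Bo, 29, law, Fay), (law, Bo, 29, p1, Kim), (law, Bo, 29, p2, Ivy), (law, Fay, 29, hr, Uma), (law, Fay, 29, law, Bo), (law, Fay, 29, p1, Kim), (law, Fay, 29, p2, Ivy), (p1, Kim, 29, hr, Uma), (p1, Kim, 29, law, Bo), (p1, Kim, 29, law, Fay), (p1, Kim, 29, p2, Ivy), (p2, Ivy, 29, hr, Uma), (p2, Ivy, 29, law, Bo), (p2, Ivy, 29, law, Fay), (p2, Ivy, 29, p1, Kim), (p3, Cal, 36, eng, Uma)}
Projecting to sname2, tid, cid2 (15 duplicate(s) eliminated): {(Bo, 29, law), (Cal, 36, p3), (Fay, 29, law), (Ivy, 29, p2), (Kim, 29, p1), (Uma, 29, hr), (Uma, 36, eng)}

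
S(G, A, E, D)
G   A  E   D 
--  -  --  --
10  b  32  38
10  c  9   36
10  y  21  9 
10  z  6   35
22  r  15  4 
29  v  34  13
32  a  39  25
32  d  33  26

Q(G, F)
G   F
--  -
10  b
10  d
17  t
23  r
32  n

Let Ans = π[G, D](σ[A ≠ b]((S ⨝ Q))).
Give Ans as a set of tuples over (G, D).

{(10, 35), (10, 36), (10, 9), (32, 25), (32, 26)}

Natural join on G: {(10, b, 32, 38, b), (10, b, 32, 38, d), (10, c, 9, 36, b), (10, c, 9, 36, d), (10, y, 21, 9, b), (10, y, 21, 9, d), (10, z, 6, 35, b), (10, z, 6, 35, d), (32, a, 39, 25, n), (32, d, 33, 26, n)}
Selection A ≠ b: {(10, c, 9, 36, b), (10, c, 9, 36, d), (10, y, 21, 9, b), (10, y, 21, 9, d), (10, z, 6, 35, b), (10, z, 6, 35, d), (32, a, 39, 25, n), (32, d, 33, 26, n)}
Keep only column(s) G, D (3 duplicate(s) eliminated): {(10, 35), (10, 36), (10, 9), (32, 25), (32, 26)}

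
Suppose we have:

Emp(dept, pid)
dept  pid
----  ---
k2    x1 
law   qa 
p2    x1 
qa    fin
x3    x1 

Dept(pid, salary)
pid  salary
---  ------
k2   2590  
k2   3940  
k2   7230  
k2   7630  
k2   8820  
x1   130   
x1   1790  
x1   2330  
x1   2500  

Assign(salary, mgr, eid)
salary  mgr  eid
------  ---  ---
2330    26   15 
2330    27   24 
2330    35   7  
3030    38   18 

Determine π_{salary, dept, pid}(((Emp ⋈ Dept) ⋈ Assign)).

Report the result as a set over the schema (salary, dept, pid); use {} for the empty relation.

Joining Emp and Dept on pid yields {(k2, x1, 130), (k2, x1, 1790), (k2, x1, 2330), (k2, x1, 2500), (p2, x1, 130), (p2, x1, 1790), (p2, x1, 2330), (p2, x1, 2500), (x3, x1, 130), (x3, x1, 1790), (x3, x1, 2330), (x3, x1, 2500)}.
Joining (Emp ⋈ Dept) and Assign on salary yields {(k2, x1, 2330, 26, 15), (k2, x1, 2330, 27, 24), (k2, x1, 2330, 35, 7), (p2, x1, 2330, 26, 15), (p2, x1, 2330, 27, 24), (p2, x1, 2330, 35, 7), (x3, x1, 2330, 26, 15), (x3, x1, 2330, 27, 24), (x3, x1, 2330, 35, 7)}.
Projecting to salary, dept, pid (6 duplicate(s) eliminated): {(2330, k2, x1), (2330, p2, x1), (2330, x3, x1)}

{(2330, k2, x1), (2330, p2, x1), (2330, x3, x1)}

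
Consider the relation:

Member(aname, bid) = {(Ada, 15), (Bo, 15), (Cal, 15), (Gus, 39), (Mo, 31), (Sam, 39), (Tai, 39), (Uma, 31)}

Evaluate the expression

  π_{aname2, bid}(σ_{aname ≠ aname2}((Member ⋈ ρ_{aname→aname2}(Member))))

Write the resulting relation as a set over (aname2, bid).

{(Ada, 15), (Bo, 15), (Cal, 15), (Gus, 39), (Mo, 31), (Sam, 39), (Tai, 39), (Uma, 31)}

ρ[aname→aname2]: schema becomes (aname2, bid); tuples unchanged.
Joining Member and ρ_{aname→aname2}(Member) on bid yields {(Ada, 15, Ada), (Ada, 15, Bo), (Ada, 15, Cal), (Bo, 15, Ada), (Bo, 15, Bo), (Bo, 15, Cal), (Cal, 15, Ada), (Cal, 15, Bo), (Cal, 15, Cal), (Gus, 39, Gus), (Gus, 39, Sam), (Gus, 39, Tai), (Mo, 31, Mo), (Mo, 31, Uma), (Sam, 39, Gus), (Sam, 39, Sam), (Sam, 39, Tai), (Tai, 39, Gus), (Tai, 39, Sam), (Tai, 39, Tai), (Uma, 31, Mo), (Uma, 31, Uma)}.
Selection aname ≠ aname2: {(Ada, 15, Bo), (Ada, 15, Cal), (Bo, 15, Ada), (Bo, 15, Cal), (Cal, 15, Ada), (Cal, 15, Bo), (Gus, 39, Sam), (Gus, 39, Tai), (Mo, 31, Uma), (Sam, 39, Gus), (Sam, 39, Tai), (Tai, 39, Gus), (Tai, 39, Sam), (Uma, 31, Mo)}
π[aname2, bid]: project onto (aname2, bid) (6 duplicate(s) eliminated) → {(Ada, 15), (Bo, 15), (Cal, 15), (Gus, 39), (Mo, 31), (Sam, 39), (Tai, 39), (Uma, 31)}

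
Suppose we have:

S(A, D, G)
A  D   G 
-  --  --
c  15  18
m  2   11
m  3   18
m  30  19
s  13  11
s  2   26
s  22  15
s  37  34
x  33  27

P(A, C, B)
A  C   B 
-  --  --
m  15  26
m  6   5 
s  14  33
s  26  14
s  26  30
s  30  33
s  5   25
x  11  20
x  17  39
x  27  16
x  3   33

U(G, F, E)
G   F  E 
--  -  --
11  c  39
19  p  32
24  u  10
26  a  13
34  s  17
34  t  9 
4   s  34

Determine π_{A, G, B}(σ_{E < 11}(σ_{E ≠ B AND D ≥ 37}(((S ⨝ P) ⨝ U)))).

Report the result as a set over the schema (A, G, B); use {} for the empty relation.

S ⋈ P (natural join on A): {(m, 2, 11, 15, 26), (m, 2, 11, 6, 5), (m, 3, 18, 15, 26), (m, 3, 18, 6, 5), (m, 30, 19, 15, 26), (m, 30, 19, 6, 5), (s, 13, 11, 14, 33), (s, 13, 11, 26, 14), (s, 13, 11, 26, 30), (s, 13, 11, 30, 33), (s, 13, 11, 5, 25), (s, 2, 26, 14, 33), (s, 2, 26, 26, 14), (s, 2, 26, 26, 30), (s, 2, 26, 30, 33), (s, 2, 26, 5, 25), (s, 22, 15, 14, 33), (s, 22, 15, 26, 14), (s, 22, 15, 26, 30), (s, 22, 15, 30, 33), (s, 22, 15, 5, 25), (s, 37, 34, 14, 33), (s, 37, 34, 26, 14), (s, 37, 34, 26, 30), (s, 37, 34, 30, 33), (s, 37, 34, 5, 25), (x, 33, 27, 11, 20), (x, 33, 27, 17, 39), (x, 33, 27, 27, 16), (x, 33, 27, 3, 33)}
(S ⨝ P) ⋈ U (natural join on G): {(m, 2, 11, 15, 26, c, 39), (m, 2, 11, 6, 5, c, 39), (m, 30, 19, 15, 26, p, 32), (m, 30, 19, 6, 5, p, 32), (s, 13, 11, 14, 33, c, 39), (s, 13, 11, 26, 14, c, 39), (s, 13, 11, 26, 30, c, 39), (s, 13, 11, 30, 33, c, 39), (s, 13, 11, 5, 25, c, 39), (s, 2, 26, 14, 33, a, 13), (s, 2, 26, 26, 14, a, 13), (s, 2, 26, 26, 30, a, 13), (s, 2, 26, 30, 33, a, 13), (s, 2, 26, 5, 25, a, 13), (s, 37, 34, 14, 33, s, 17), (s, 37, 34, 14, 33, t, 9), (s, 37, 34, 26, 14, s, 17), (s, 37, 34, 26, 14, t, 9), (s, 37, 34, 26, 30, s, 17), (s, 37, 34, 26, 30, t, 9), (s, 37, 34, 30, 33, s, 17), (s, 37, 34, 30, 33, t, 9), (s, 37, 34, 5, 25, s, 17), (s, 37, 34, 5, 25, t, 9)}
σ[E ≠ B AND D ≥ 37]: keep tuples satisfying E ≠ B AND D ≥ 37 → {(s, 37, 34, 14, 33, s, 17), (s, 37, 34, 14, 33, t, 9), (s, 37, 34, 26, 14, s, 17), (s, 37, 34, 26, 14, t, 9), (s, 37, 34, 26, 30, s, 17), (s, 37, 34, 26, 30, t, 9), (s, 37, 34, 30, 33, s, 17), (s, 37, 34, 30, 33, t, 9), (s, 37, 34, 5, 25, s, 17), (s, 37, 34, 5, 25, t, 9)}
σ[E < 11]: keep tuples satisfying E < 11 → {(s, 37, 34, 14, 33, t, 9), (s, 37, 34, 26, 14, t, 9), (s, 37, 34, 26, 30, t, 9), (s, 37, 34, 30, 33, t, 9), (s, 37, 34, 5, 25, t, 9)}
π_{A, G, B} gives {(s, 34, 14), (s, 34, 25), (s, 34, 30), (s, 34, 33)} (1 duplicate(s) eliminated).

{(s, 34, 14), (s, 34, 25), (s, 34, 30), (s, 34, 33)}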